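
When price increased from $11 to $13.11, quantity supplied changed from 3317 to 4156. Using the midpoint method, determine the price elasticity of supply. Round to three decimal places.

1.283

%Δq = (4156 − 3317)/[(3317 + 4156)/2] = 839/3736.5 ≈ 0.2245.
%ΔP = (13.11 − 11)/[(11 + 13.11)/2] = 2.11/12.055 ≈ 0.1750.
Arc elasticity E = %Δq/%ΔP ≈ 0.2245/0.1750 ≈ 1.283.
|E| > 1: supply is elastic over this range.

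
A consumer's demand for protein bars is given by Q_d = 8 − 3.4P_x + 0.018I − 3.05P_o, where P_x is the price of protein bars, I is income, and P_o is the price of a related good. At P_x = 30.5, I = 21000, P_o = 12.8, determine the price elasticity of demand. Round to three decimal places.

Q_d = 8 − 3.4(30.5) + 0.018(21000) − 3.05(12.8) = 8 − 103.7 + 378 − 39.04 = 243.26.
∂Q_d/∂P_x = −3.4, so E_p = (−3.4)·(30.5/243.26) ≈ -0.426.
|E_p| < 1: demand is inelastic.

-0.426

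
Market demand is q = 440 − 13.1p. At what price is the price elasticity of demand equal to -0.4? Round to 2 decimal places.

9.60

Set −bp/(a − bp) = −0.4 ⇒ bp = 0.4(a − bp) ⇒ bp(1+0.4) = 0.4·a.
p = 0.4·440/(13.1·1.4) ≈ 9.60.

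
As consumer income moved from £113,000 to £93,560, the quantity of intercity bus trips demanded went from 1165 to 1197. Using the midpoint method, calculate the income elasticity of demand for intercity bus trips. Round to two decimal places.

-0.14

%ΔQ = (1197 − 1165)/[(1165+1197)/2] = 32/1181 ≈ 0.0271.
%ΔM = (93,560 − 113,000)/[(113,000+93,560)/2] = -19440/103280 ≈ -0.1882.
E_I = %ΔQ/%ΔM ≈ -0.14.
E_I < 0: inferior good.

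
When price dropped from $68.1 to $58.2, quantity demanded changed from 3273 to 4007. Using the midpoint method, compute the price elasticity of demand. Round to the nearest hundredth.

-1.29

%ΔQ = (4007 − 3273)/[(3273 + 4007)/2] = 734/3640 ≈ 0.2016.
%ΔP = (58.2 − 68.1)/[(68.1 + 58.2)/2] = -9.9/63.15 ≈ -0.1568.
Arc elasticity E = %ΔQ/%ΔP ≈ 0.2016/-0.1568 ≈ -1.29.
|E| > 1: demand is elastic over this range.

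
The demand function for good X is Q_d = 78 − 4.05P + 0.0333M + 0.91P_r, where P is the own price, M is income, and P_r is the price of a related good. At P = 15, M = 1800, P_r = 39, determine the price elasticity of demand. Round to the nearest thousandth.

Substituting, Q_d = 78 − 4.05(15) + 0.0333(1800) + 0.91(39) = 78 − 60.75 + 59.94 + 35.49 = 112.68.
∂Q_d/∂P = −4.05, so E_p = (−4.05)·(15/112.68) ≈ -0.539.
|E_p| < 1: demand is inelastic.

-0.539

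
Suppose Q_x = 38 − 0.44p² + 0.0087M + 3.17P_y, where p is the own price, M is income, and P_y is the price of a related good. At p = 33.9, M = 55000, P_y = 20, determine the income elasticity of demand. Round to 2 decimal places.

At the given point, Q_x = 38 − 0.44(33.9)² + 0.0087(55000) + 3.17(20) = 38 − 505.6524 + 478.5 + 63.4 = 74.2476.
∂Q_x/∂M = +0.0087, so E_I = 0.0087·(55000/74.2476) ≈ 6.44.
E_I > 1: normal good (luxury).

6.44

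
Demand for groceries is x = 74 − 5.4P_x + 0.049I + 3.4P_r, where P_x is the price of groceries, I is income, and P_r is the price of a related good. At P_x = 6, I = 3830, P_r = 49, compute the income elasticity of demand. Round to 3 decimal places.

0.474

Substituting, x = 74 − 5.4(6) + 0.049(3830) + 3.4(49) = 74 − 32.4 + 187.67 + 166.6 = 395.87.
∂x/∂I = +0.049, so E_I = 0.049·(3830/395.87) ≈ 0.474.
E_I ∈ (0,1): normal good (necessity).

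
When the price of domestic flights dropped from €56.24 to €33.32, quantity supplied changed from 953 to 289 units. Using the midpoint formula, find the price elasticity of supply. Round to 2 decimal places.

%Δq = (289 − 953)/[(953 + 289)/2] = -664/621 ≈ -1.0692.
%ΔP = (33.32 − 56.24)/[(56.24 + 33.32)/2] = -22.92/44.78 ≈ -0.5118.
Arc elasticity E = %Δq/%ΔP ≈ -1.0692/-0.5118 ≈ 2.09.
|E| > 1: supply is elastic over this range.

2.09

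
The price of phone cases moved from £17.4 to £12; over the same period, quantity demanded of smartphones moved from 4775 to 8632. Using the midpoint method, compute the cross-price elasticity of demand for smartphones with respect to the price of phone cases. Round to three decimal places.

-1.566

%ΔQ_x = (8632 − 4775)/[(4775+8632)/2] = 3857/6703.5 ≈ 0.5754.
%ΔP_y = (12 − 17.4)/[(17.4+12)/2] ≈ -0.3673.
E_xy = 0.5754/-0.3673 ≈ -1.566.
E_xy < 0, so smartphones and phone cases are complements.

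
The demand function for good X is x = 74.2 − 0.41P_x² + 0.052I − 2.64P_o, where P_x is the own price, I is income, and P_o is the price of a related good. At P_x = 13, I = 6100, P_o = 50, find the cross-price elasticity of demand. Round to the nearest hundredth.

-0.69

Evaluating quantity at (P_x, I, P_o) gives x = 74.2 − 0.41(13)² + 0.052(6100) − 2.64(50) = 74.2 − 69.29 + 317.2 − 132 = 190.11.
∂x/∂P_o = −2.64, so E_xy = -2.64·(50/190.11) ≈ -0.69.
E_xy < 0: the goods are complements.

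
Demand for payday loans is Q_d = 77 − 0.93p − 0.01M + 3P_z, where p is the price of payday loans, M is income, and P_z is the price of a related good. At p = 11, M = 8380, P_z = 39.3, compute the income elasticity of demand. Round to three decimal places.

-0.831

First evaluate Q_d: 77 − 0.93(11) − 0.01(8380) + 3(39.3) = 77 − 10.23 − 83.8 + 117.9 = 100.87.
∂Q_d/∂M = −0.01, so E_I = -0.01·(8380/100.87) ≈ -0.831.
E_I < 0: inferior good.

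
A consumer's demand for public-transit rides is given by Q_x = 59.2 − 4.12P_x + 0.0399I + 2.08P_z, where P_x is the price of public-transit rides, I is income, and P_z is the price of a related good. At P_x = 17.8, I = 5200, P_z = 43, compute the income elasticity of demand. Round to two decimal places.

0.73

First evaluate Q_x: 59.2 − 4.12(17.8) + 0.0399(5200) + 2.08(43) = 59.2 − 73.336 + 207.48 + 89.44 = 282.784.
∂Q_x/∂I = +0.0399, so E_I = 0.0399·(5200/282.784) ≈ 0.73.
E_I ∈ (0,1): normal good (necessity).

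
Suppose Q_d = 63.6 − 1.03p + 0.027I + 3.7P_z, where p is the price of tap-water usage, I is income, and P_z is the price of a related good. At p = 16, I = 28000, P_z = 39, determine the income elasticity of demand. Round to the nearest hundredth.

At the given point, Q_d = 63.6 − 1.03(16) + 0.027(28000) + 3.7(39) = 63.6 − 16.48 + 756 + 144.3 = 947.42.
∂Q_d/∂I = +0.027, so E_I = 0.027·(28000/947.42) ≈ 0.80.
E_I ∈ (0,1): normal good (necessity).

0.80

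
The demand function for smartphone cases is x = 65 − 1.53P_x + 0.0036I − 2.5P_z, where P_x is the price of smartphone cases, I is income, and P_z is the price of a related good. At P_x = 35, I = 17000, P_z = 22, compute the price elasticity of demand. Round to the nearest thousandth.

-3.034

At the given point, x = 65 − 1.53(35) + 0.0036(17000) − 2.5(22) = 65 − 53.55 + 61.2 − 55 = 17.65.
∂x/∂P_x = −1.53, so E_p = (−1.53)·(35/17.65) ≈ -3.034.
|E_p| > 1: demand is elastic.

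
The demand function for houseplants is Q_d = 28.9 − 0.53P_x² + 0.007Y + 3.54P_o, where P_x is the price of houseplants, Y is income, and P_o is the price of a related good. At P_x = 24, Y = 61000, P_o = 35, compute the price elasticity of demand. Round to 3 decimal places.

-2.224

Q_d = 28.9 − 0.53(24)² + 0.007(61000) + 3.54(35) = 28.9 − 305.28 + 427 + 123.9 = 274.52.
∂Q_d/∂P_x = −2·0.53·P_x = -25.44, so E_p = -25.44·(24/274.52) ≈ -2.224.
|E_p| > 1: demand is elastic.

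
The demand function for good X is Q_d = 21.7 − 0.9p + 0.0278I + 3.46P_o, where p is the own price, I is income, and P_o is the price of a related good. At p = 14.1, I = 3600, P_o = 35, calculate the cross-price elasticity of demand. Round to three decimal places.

0.526

Q_d = 21.7 − 0.9(14.1) + 0.0278(3600) + 3.46(35) = 21.7 − 12.69 + 100.08 + 121.1 = 230.19.
∂Q_d/∂P_o = +3.46, so E_xy = 3.46·(35/230.19) ≈ 0.526.
E_xy > 0: the goods are substitutes.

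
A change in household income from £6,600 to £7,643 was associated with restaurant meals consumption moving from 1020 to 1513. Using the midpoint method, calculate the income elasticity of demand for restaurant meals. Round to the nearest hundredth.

2.66

%ΔQ = (1513 − 1020)/[(1020+1513)/2] = 493/1266.5 ≈ 0.3893.
%ΔI = (7,643 − 6,600)/[(6,600+7,643)/2] = 1043/7121.5 ≈ 0.1465.
E_I = %ΔQ/%ΔI ≈ 2.66.
E_I > 1: normal good (luxury).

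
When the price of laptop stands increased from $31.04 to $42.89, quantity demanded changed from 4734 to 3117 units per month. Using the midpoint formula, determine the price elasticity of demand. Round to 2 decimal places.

%ΔQ = (3117 − 4734)/[(4734 + 3117)/2] = -1617/3925.5 ≈ -0.4119.
%Δp = (42.89 − 31.04)/[(31.04 + 42.89)/2] = 11.85/36.965 ≈ 0.3206.
Arc elasticity E = %ΔQ/%Δp ≈ -0.4119/0.3206 ≈ -1.28.
|E| > 1: demand is elastic over this range.

-1.28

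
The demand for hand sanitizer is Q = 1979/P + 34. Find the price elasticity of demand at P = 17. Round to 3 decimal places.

-0.774

At P = 17, Q = 150.4118.
dQ/dP = −1979/P² = −6.8478.
Point elasticity E = (dQ/dP)·(P/Q) = -6.8478 × 17/150.4118 ≈ -0.774.
|E| < 1, so demand is inelastic at this price.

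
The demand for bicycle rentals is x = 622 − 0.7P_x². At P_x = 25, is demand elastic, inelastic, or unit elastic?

elastic

At P_x = 25, x = 184.5.
dx/dP_x = −2·0.7·P_x = −35.
Point elasticity E = (dx/dP_x)·(P_x/x) = -35 × 25/184.5 ≈ -4.743.
|E| ≈ 4.743 > 1, so demand is elastic.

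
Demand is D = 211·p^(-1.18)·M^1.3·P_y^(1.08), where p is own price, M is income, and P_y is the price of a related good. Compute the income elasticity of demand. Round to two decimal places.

For a Cobb–Douglas (constant-elasticity) form D = A·M^α·…, the elasticity with respect to M equals the exponent α at every point.
Here the exponent on M is 1.3, so the income elasticity of demand is 1.30.

1.30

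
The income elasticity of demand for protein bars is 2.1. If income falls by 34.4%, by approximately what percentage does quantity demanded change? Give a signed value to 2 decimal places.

-72.24

%ΔQ ≈ E × %ΔI = (2.1) × (-34.4%) = -72.24%.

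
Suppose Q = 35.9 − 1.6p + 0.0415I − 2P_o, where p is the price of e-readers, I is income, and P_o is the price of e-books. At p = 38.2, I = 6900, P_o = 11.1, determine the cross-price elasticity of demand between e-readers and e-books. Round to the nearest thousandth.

At the given point, Q = 35.9 − 1.6(38.2) + 0.0415(6900) − 2(11.1) = 35.9 − 61.12 + 286.35 − 22.2 = 238.93.
∂Q/∂P_o = −2, so E_xy = -2·(11.1/238.93) ≈ -0.093.
E_xy < 0: the goods are complements.

-0.093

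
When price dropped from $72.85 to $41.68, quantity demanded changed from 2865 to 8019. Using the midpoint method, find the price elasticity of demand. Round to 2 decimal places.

-1.74

%ΔQ = (8019 − 2865)/[(2865 + 8019)/2] = 5154/5442 ≈ 0.9471.
%ΔP = (41.68 − 72.85)/[(72.85 + 41.68)/2] = -31.17/57.265 ≈ -0.5443.
Arc elasticity E = %ΔQ/%ΔP ≈ 0.9471/-0.5443 ≈ -1.74.
|E| > 1: demand is elastic over this range.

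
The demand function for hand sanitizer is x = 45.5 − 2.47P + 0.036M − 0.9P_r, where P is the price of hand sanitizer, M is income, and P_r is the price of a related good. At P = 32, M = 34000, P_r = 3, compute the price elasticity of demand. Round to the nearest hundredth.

x = 45.5 − 2.47(32) + 0.036(34000) − 0.9(3) = 45.5 − 79.04 + 1224 − 2.7 = 1187.76.
∂x/∂P = −2.47, so E_p = (−2.47)·(32/1187.76) ≈ -0.07.
|E_p| < 1: demand is inelastic.

-0.07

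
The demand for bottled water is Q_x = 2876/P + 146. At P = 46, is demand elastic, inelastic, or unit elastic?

inelastic

At P = 46, Q_x = 208.5217.
dQ_x/dP = −2876/P² = −1.3592.
Point elasticity E = (dQ_x/dP)·(P/Q_x) = -1.3592 × 46/208.5217 ≈ -0.300.
|E| ≈ 0.300 < 1, so demand is inelastic.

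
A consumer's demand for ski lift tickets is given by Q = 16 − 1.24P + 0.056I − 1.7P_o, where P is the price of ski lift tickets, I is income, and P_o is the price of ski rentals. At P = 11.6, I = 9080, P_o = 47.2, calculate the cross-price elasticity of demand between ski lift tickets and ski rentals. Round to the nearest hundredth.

Evaluating quantity at (P, I, P_o) gives Q = 16 − 1.24(11.6) + 0.056(9080) − 1.7(47.2) = 16 − 14.384 + 508.48 − 80.24 = 429.856.
∂Q/∂P_o = −1.7, so E_xy = -1.7·(47.2/429.856) ≈ -0.19.
E_xy < 0: the goods are complements.

-0.19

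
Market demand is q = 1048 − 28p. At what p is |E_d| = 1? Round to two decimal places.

For linear demand q = a − bp, E = −bp/(a − bp). |E| = 1 ⇒ bp = a − bp ⇒ p = a/(2b).
p = 1048/(2·28) ≈ 18.71.

18.71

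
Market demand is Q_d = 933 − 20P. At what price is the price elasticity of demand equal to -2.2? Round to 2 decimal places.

Set −bP/(a − bP) = −2.2 ⇒ bP = 2.2(a − bP) ⇒ bP(1+2.2) = 2.2·a.
P = 2.2·933/(20·3.2) ≈ 32.07.

32.07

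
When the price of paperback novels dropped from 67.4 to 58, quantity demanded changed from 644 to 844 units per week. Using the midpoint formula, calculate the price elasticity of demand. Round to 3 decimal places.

-1.793

%ΔQ = (844 − 644)/[(644 + 844)/2] = 200/744 ≈ 0.2688.
%ΔP = (58 − 67.4)/[(67.4 + 58)/2] = -9.4/62.7 ≈ -0.1499.
Arc elasticity E = %ΔQ/%ΔP ≈ 0.2688/-0.1499 ≈ -1.793.
|E| > 1: demand is elastic over this range.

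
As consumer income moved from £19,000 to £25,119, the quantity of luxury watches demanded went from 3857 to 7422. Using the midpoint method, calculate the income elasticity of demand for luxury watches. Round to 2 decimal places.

%ΔQ = (7422 − 3857)/[(3857+7422)/2] = 3565/5639.5 ≈ 0.6321.
%ΔY = (25,119 − 19,000)/[(19,000+25,119)/2] = 6119/22059.5 ≈ 0.2774.
E_I = %ΔQ/%ΔY ≈ 2.28.
E_I > 1: normal good (luxury).

2.28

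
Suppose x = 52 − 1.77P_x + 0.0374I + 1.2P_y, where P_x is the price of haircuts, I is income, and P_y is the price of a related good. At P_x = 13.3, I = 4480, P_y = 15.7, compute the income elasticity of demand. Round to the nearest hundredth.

First evaluate x: 52 − 1.77(13.3) + 0.0374(4480) + 1.2(15.7) = 52 − 23.541 + 167.552 + 18.84 = 214.851.
∂x/∂I = +0.0374, so E_I = 0.0374·(4480/214.851) ≈ 0.78.
E_I ∈ (0,1): normal good (necessity).

0.78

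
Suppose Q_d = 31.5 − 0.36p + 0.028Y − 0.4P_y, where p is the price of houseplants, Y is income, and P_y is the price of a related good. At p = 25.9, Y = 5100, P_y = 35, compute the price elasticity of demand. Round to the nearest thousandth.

Q_d = 31.5 − 0.36(25.9) + 0.028(5100) − 0.4(35) = 31.5 − 9.324 + 142.8 − 14 = 150.976.
∂Q_d/∂p = −0.36, so E_p = (−0.36)·(25.9/150.976) ≈ -0.062.
|E_p| < 1: demand is inelastic.

-0.062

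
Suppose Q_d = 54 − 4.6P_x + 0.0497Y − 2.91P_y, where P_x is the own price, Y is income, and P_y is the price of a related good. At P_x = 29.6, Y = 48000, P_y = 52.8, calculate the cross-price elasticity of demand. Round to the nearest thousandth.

-0.071

Q_d = 54 − 4.6(29.6) + 0.0497(48000) − 2.91(52.8) = 54 − 136.16 + 2385.6 − 153.648 = 2149.792.
∂Q_d/∂P_y = −2.91, so E_xy = -2.91·(52.8/2149.792) ≈ -0.071.
E_xy < 0: the goods are complements.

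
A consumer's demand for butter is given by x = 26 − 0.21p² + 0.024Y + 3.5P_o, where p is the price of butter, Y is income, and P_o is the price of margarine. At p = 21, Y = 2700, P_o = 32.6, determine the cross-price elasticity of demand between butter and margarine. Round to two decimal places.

At the given point, x = 26 − 0.21(21)² + 0.024(2700) + 3.5(32.6) = 26 − 92.61 + 64.8 + 114.1 = 112.29.
∂x/∂P_o = +3.5, so E_xy = 3.5·(32.6/112.29) ≈ 1.02.
E_xy > 0: the goods are substitutes.

1.02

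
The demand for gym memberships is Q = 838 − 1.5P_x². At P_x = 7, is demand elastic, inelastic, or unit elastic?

At P_x = 7, Q = 764.5.
dQ/dP_x = −2·1.5·P_x = −21.
Point elasticity E = (dQ/dP_x)·(P_x/Q) = -21 × 7/764.5 ≈ -0.192.
|E| ≈ 0.192 < 1, so demand is inelastic.

inelastic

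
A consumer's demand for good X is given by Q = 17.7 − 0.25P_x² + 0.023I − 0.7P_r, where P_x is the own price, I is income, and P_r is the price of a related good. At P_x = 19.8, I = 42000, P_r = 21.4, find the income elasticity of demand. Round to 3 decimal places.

1.109

At the given point, Q = 17.7 − 0.25(19.8)² + 0.023(42000) − 0.7(21.4) = 17.7 − 98.01 + 966 − 14.98 = 870.71.
∂Q/∂I = +0.023, so E_I = 0.023·(42000/870.71) ≈ 1.109.
E_I > 1: normal good (luxury).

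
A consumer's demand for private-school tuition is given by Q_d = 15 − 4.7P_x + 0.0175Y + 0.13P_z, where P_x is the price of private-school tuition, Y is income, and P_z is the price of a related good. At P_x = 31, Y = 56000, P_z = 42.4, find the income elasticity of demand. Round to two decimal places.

1.15

At the given point, Q_d = 15 − 4.7(31) + 0.0175(56000) + 0.13(42.4) = 15 − 145.7 + 980 + 5.512 = 854.812.
∂Q_d/∂Y = +0.0175, so E_I = 0.0175·(56000/854.812) ≈ 1.15.
E_I > 1: normal good (luxury).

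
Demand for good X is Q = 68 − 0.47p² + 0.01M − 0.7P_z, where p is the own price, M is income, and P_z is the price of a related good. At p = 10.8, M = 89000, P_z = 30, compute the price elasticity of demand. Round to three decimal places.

At the given point, Q = 68 − 0.47(10.8)² + 0.01(89000) − 0.7(30) = 68 − 54.8208 + 890 − 21 = 882.1792.
∂Q/∂p = −2·0.47·p = -10.152, so E_p = -10.152·(10.8/882.1792) ≈ -0.124.
|E_p| < 1: demand is inelastic.

-0.124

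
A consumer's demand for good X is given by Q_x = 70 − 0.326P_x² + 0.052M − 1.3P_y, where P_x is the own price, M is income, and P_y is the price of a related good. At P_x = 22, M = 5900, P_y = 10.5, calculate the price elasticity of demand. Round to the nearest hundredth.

-1.54

Substituting, Q_x = 70 − 0.326(22)² + 0.052(5900) − 1.3(10.5) = 70 − 157.784 + 306.8 − 13.65 = 205.366.
∂Q_x/∂P_x = −2·0.326·P_x = -14.344, so E_p = -14.344·(22/205.366) ≈ -1.54.
|E_p| > 1: demand is elastic.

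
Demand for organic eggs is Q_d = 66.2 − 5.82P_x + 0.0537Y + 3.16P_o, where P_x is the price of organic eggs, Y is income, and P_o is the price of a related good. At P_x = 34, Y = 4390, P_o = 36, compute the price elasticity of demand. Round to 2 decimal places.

-0.91

First evaluate Q_d: 66.2 − 5.82(34) + 0.0537(4390) + 3.16(36) = 66.2 − 197.88 + 235.743 + 113.76 = 217.823.
∂Q_d/∂P_x = −5.82, so E_p = (−5.82)·(34/217.823) ≈ -0.91.
|E_p| < 1: demand is inelastic.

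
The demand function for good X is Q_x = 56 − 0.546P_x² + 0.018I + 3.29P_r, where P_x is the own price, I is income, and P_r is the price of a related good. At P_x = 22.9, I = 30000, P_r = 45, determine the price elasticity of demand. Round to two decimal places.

Substituting, Q_x = 56 − 0.546(22.9)² + 0.018(30000) + 3.29(45) = 56 − 286.3279 + 540 + 148.05 = 457.7221.
∂Q_x/∂P_x = −2·0.546·P_x = -25.0068, so E_p = -25.0068·(22.9/457.7221) ≈ -1.25.
|E_p| > 1: demand is elastic.

-1.25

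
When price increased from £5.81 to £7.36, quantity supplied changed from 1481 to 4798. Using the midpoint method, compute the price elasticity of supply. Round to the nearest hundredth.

4.49

%Δq = (4798 − 1481)/[(1481 + 4798)/2] = 3317/3139.5 ≈ 1.0565.
%ΔP = (7.36 − 5.81)/[(5.81 + 7.36)/2] = 1.55/6.585 ≈ 0.2354.
Arc elasticity E = %Δq/%ΔP ≈ 1.0565/0.2354 ≈ 4.49.
|E| > 1: supply is elastic over this range.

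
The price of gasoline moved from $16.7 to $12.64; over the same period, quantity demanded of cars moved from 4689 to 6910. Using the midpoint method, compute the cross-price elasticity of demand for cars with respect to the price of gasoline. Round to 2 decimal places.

%ΔQ_x = (6910 − 4689)/[(4689+6910)/2] = 2221/5799.5 ≈ 0.3830.
%ΔP_y = (12.64 − 16.7)/[(16.7+12.64)/2] ≈ -0.2768.
E_xy = 0.3830/-0.2768 ≈ -1.38.
E_xy < 0, so cars and gasoline are complements.

-1.38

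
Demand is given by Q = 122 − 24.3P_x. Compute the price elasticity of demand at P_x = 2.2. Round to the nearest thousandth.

At P_x = 2.2, Q = 68.54.
dQ/dP_x = −24.3.
Point elasticity E = (dQ/dP_x)·(P_x/Q) = -24.3 × 2.2/68.54 ≈ -0.780.
|E| < 1, so demand is inelastic at this price.

-0.780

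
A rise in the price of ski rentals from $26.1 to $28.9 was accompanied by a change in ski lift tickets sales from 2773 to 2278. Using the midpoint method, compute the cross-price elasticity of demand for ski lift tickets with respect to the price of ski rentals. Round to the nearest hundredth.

%ΔQ_x = (2278 − 2773)/[(2773+2278)/2] = -495/2525.5 ≈ -0.1960.
%ΔP_y = (28.9 − 26.1)/[(26.1+28.9)/2] ≈ 0.1018.
E_xy = -0.1960/0.1018 ≈ -1.93.
E_xy < 0, so ski lift tickets and ski rentals are complements.

-1.93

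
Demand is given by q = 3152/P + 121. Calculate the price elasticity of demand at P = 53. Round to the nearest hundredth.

-0.33

At P = 53, q = 180.4717.
dq/dP = −3152/P² = −1.1221.
Point elasticity E = (dq/dP)·(P/q) = -1.1221 × 53/180.4717 ≈ -0.33.
|E| < 1, so demand is inelastic at this price.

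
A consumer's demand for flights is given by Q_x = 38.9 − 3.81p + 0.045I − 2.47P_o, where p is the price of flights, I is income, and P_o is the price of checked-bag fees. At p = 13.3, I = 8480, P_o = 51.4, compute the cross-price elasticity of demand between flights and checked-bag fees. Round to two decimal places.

-0.52

Substituting, Q_x = 38.9 − 3.81(13.3) + 0.045(8480) − 2.47(51.4) = 38.9 − 50.673 + 381.6 − 126.958 = 242.869.
∂Q_x/∂P_o = −2.47, so E_xy = -2.47·(51.4/242.869) ≈ -0.52.
E_xy < 0: the goods are complements.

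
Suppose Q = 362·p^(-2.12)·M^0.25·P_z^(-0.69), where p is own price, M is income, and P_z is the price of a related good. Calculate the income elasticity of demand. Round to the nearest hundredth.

0.25

For a Cobb–Douglas (constant-elasticity) form Q = A·M^α·…, the elasticity with respect to M equals the exponent α at every point.
Here the exponent on M is 0.25, so the income elasticity of demand is 0.25.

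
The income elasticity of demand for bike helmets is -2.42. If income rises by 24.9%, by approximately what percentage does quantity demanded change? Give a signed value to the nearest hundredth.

%ΔQ ≈ E × %ΔI = (-2.42) × (24.9%) ≈ -60.26%.

-60.26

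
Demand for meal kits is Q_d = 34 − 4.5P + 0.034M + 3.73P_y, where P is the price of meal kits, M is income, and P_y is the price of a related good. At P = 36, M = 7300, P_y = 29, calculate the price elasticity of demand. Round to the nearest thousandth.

Evaluating quantity at (P, M, P_y) gives Q_d = 34 − 4.5(36) + 0.034(7300) + 3.73(29) = 34 − 162 + 248.2 + 108.17 = 228.37.
∂Q_d/∂P = −4.5, so E_p = (−4.5)·(36/228.37) ≈ -0.709.
|E_p| < 1: demand is inelastic.

-0.709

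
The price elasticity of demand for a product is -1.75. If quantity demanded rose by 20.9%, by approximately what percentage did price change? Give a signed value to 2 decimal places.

-11.94

%ΔQ ≈ E × %ΔP ⇒ %ΔP = %ΔQ / E = (20.9%)/(-1.75) ≈ -11.94%.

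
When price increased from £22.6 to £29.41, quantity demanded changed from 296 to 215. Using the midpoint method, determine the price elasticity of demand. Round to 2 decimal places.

-1.21

%Δq = (215 − 296)/[(296 + 215)/2] = -81/255.5 ≈ -0.3170.
%Δp = (29.41 − 22.6)/[(22.6 + 29.41)/2] = 6.81/26.005 ≈ 0.2619.
Arc elasticity E = %Δq/%Δp ≈ -0.3170/0.2619 ≈ -1.21.
|E| > 1: demand is elastic over this range.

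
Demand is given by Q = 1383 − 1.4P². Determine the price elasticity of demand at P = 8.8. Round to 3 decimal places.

-0.170

At P = 8.8, Q = 1274.584.
dQ/dP = −2·1.4·P = −24.64.
Point elasticity E = (dQ/dP)·(P/Q) = -24.64 × 8.8/1274.584 ≈ -0.170.
|E| < 1, so demand is inelastic at this price.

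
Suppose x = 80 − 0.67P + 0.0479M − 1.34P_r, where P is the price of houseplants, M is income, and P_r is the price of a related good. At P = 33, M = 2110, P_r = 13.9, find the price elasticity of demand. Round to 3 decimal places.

-0.158

At the given point, x = 80 − 0.67(33) + 0.0479(2110) − 1.34(13.9) = 80 − 22.11 + 101.069 − 18.626 = 140.333.
∂x/∂P = −0.67, so E_p = (−0.67)·(33/140.333) ≈ -0.158.
|E_p| < 1: demand is inelastic.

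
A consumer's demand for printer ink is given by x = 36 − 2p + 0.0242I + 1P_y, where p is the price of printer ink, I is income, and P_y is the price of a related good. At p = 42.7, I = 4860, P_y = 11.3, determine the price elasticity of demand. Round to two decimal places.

x = 36 − 2(42.7) + 0.0242(4860) + 1(11.3) = 36 − 85.4 + 117.612 + 11.3 = 79.512.
∂x/∂p = −2, so E_p = (−2)·(42.7/79.512) ≈ -1.07.
|E_p| > 1: demand is elastic.

-1.07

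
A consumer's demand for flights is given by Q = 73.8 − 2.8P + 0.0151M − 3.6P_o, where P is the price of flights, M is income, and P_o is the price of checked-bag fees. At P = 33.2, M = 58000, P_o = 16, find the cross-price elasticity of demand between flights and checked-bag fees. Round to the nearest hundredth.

-0.07

Substituting, Q = 73.8 − 2.8(33.2) + 0.0151(58000) − 3.6(16) = 73.8 − 92.96 + 875.8 − 57.6 = 799.04.
∂Q/∂P_o = −3.6, so E_xy = -3.6·(16/799.04) ≈ -0.07.
E_xy < 0: the goods are complements.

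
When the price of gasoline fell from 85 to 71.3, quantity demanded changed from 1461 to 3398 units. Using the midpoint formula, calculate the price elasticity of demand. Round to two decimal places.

%Δq = (3398 − 1461)/[(1461 + 3398)/2] = 1937/2429.5 ≈ 0.7973.
%ΔP = (71.3 − 85)/[(85 + 71.3)/2] = -13.7/78.15 ≈ -0.1753.
Arc elasticity E = %Δq/%ΔP ≈ 0.7973/-0.1753 ≈ -4.55.
|E| > 1: demand is elastic over this range.

-4.55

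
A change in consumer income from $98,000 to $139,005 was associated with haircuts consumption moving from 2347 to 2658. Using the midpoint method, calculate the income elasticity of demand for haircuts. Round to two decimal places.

%ΔQ = (2658 − 2347)/[(2347+2658)/2] = 311/2502.5 ≈ 0.1243.
%ΔI = (139,005 − 98,000)/[(98,000+139,005)/2] = 41005/118502.5 ≈ 0.3460.
E_I = %ΔQ/%ΔI ≈ 0.36.
E_I ∈ (0,1): normal good (necessity).

0.36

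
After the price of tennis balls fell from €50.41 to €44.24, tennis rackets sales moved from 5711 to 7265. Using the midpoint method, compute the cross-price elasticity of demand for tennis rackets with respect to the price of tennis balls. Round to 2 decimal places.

-1.84

%ΔQ_x = (7265 − 5711)/[(5711+7265)/2] = 1554/6488 ≈ 0.2395.
%ΔP_y = (44.24 − 50.41)/[(50.41+44.24)/2] ≈ -0.1304.
E_xy = 0.2395/-0.1304 ≈ -1.84.
E_xy < 0, so tennis rackets and tennis balls are complements.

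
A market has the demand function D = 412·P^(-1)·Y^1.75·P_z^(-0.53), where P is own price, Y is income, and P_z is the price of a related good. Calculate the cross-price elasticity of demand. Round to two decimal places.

-0.53

For a Cobb–Douglas (constant-elasticity) form D = A·P_z^α·…, the elasticity with respect to P_z equals the exponent α at every point.
Here the exponent on P_z is -0.53, so the cross-price elasticity of demand is -0.53.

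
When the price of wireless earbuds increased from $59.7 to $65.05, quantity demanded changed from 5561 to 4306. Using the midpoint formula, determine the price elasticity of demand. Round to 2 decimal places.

%ΔQ = (4306 − 5561)/[(5561 + 4306)/2] = -1255/4933.5 ≈ -0.2544.
%ΔP = (65.05 − 59.7)/[(59.7 + 65.05)/2] = 5.35/62.375 ≈ 0.0858.
Arc elasticity E = %ΔQ/%ΔP ≈ -0.2544/0.0858 ≈ -2.97.
|E| > 1: demand is elastic over this range.

-2.97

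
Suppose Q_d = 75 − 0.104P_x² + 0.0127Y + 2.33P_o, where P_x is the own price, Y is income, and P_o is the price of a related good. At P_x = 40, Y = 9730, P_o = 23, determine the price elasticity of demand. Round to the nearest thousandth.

At the given point, Q_d = 75 − 0.104(40)² + 0.0127(9730) + 2.33(23) = 75 − 166.4 + 123.571 + 53.59 = 85.761.
∂Q_d/∂P_x = −2·0.104·P_x = -8.32, so E_p = -8.32·(40/85.761) ≈ -3.881.
|E_p| > 1: demand is elastic.

-3.881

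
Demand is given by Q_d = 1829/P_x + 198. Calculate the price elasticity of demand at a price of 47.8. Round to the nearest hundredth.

At P_x = 47.8, Q_d = 236.2636.
dQ_d/dP_x = −1829/P_x² = −0.8005.
Point elasticity E = (dQ_d/dP_x)·(P_x/Q_d) = -0.8005 × 47.8/236.2636 ≈ -0.16.
|E| < 1, so demand is inelastic at this price.

-0.16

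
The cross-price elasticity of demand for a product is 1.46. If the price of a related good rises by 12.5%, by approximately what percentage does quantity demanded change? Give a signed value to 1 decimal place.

18.3

%ΔQ ≈ E × %ΔP_y = (1.46) × (12.5%) ≈ 18.3%.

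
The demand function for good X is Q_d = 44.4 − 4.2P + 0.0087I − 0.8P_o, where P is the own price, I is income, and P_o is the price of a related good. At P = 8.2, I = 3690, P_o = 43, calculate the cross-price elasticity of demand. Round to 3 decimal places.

First evaluate Q_d: 44.4 − 4.2(8.2) + 0.0087(3690) − 0.8(43) = 44.4 − 34.44 + 32.103 − 34.4 = 7.663.
∂Q_d/∂P_o = −0.8, so E_xy = -0.8·(43/7.663) ≈ -4.489.
E_xy < 0: the goods are complements.

-4.489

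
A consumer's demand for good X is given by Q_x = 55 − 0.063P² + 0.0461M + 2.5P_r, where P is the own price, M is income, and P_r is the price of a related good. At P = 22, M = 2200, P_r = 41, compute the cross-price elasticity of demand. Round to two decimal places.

0.45

At the given point, Q_x = 55 − 0.063(22)² + 0.0461(2200) + 2.5(41) = 55 − 30.492 + 101.42 + 102.5 = 228.428.
∂Q_x/∂P_r = +2.5, so E_xy = 2.5·(41/228.428) ≈ 0.45.
E_xy > 0: the goods are substitutes.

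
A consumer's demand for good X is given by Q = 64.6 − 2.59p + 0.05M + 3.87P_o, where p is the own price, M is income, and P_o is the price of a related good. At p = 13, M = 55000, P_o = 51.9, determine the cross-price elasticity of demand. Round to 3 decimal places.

0.067

At the given point, Q = 64.6 − 2.59(13) + 0.05(55000) + 3.87(51.9) = 64.6 − 33.67 + 2750 + 200.853 = 2981.783.
∂Q/∂P_o = +3.87, so E_xy = 3.87·(51.9/2981.783) ≈ 0.067.
E_xy > 0: the goods are substitutes.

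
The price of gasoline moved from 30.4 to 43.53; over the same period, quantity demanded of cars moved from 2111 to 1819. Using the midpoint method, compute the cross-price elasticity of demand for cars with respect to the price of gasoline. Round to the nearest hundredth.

%ΔQ_x = (1819 − 2111)/[(2111+1819)/2] = -292/1965 ≈ -0.1486.
%ΔP_y = (43.53 − 30.4)/[(30.4+43.53)/2] ≈ 0.3552.
E_xy = -0.1486/0.3552 ≈ -0.42.
E_xy < 0, so cars and gasoline are complements.

-0.42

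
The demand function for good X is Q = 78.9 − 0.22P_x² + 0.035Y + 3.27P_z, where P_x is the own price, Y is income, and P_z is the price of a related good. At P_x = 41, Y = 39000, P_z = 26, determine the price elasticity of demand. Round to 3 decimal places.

-0.638

At the given point, Q = 78.9 − 0.22(41)² + 0.035(39000) + 3.27(26) = 78.9 − 369.82 + 1365 + 85.02 = 1159.1.
∂Q/∂P_x = −2·0.22·P_x = -18.04, so E_p = -18.04·(41/1159.1) ≈ -0.638.
|E_p| < 1: demand is inelastic.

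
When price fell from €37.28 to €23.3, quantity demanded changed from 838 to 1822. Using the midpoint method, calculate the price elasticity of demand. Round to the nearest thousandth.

-1.603

%Δq = (1822 − 838)/[(838 + 1822)/2] = 984/1330 ≈ 0.7398.
%Δp = (23.3 − 37.28)/[(37.28 + 23.3)/2] = -13.98/30.29 ≈ -0.4615.
Arc elasticity E = %Δq/%Δp ≈ 0.7398/-0.4615 ≈ -1.603.
|E| > 1: demand is elastic over this range.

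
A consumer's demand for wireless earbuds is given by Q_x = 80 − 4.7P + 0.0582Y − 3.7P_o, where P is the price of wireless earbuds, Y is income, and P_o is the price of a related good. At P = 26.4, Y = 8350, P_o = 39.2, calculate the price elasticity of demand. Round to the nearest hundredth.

Substituting, Q_x = 80 − 4.7(26.4) + 0.0582(8350) − 3.7(39.2) = 80 − 124.08 + 485.97 − 145.04 = 296.85.
∂Q_x/∂P = −4.7, so E_p = (−4.7)·(26.4/296.85) ≈ -0.42.
|E_p| < 1: demand is inelastic.

-0.42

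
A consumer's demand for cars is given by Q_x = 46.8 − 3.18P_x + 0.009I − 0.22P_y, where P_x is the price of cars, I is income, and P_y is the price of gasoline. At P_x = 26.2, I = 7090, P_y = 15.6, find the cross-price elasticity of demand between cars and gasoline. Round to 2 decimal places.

-0.14

At the given point, Q_x = 46.8 − 3.18(26.2) + 0.009(7090) − 0.22(15.6) = 46.8 − 83.316 + 63.81 − 3.432 = 23.862.
∂Q_x/∂P_y = −0.22, so E_xy = -0.22·(15.6/23.862) ≈ -0.14.
E_xy < 0: the goods are complements.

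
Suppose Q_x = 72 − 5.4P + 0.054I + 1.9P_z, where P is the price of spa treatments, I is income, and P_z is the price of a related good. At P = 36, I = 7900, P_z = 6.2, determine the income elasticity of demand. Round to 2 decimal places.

First evaluate Q_x: 72 − 5.4(36) + 0.054(7900) + 1.9(6.2) = 72 − 194.4 + 426.6 + 11.78 = 315.98.
∂Q_x/∂I = +0.054, so E_I = 0.054·(7900/315.98) ≈ 1.35.
E_I > 1: normal good (luxury).

1.35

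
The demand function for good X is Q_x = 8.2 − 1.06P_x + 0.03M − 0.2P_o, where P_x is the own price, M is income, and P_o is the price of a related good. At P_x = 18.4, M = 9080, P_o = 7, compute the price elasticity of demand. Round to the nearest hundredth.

-0.08

Q_x = 8.2 − 1.06(18.4) + 0.03(9080) − 0.2(7) = 8.2 − 19.504 + 272.4 − 1.4 = 259.696.
∂Q_x/∂P_x = −1.06, so E_p = (−1.06)·(18.4/259.696) ≈ -0.08.
|E_p| < 1: demand is inelastic.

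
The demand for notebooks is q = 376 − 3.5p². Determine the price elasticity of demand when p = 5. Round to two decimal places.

-0.61

At p = 5, q = 288.5.
dq/dp = −2·3.5·p = −35.
Point elasticity E = (dq/dp)·(p/q) = -35 × 5/288.5 ≈ -0.61.
|E| < 1, so demand is inelastic at this price.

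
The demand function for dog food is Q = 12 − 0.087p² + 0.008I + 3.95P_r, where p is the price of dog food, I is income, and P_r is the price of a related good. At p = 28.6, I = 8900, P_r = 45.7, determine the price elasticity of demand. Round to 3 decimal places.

Evaluating quantity at (p, I, P_r) gives Q = 12 − 0.087(28.6)² + 0.008(8900) + 3.95(45.7) = 12 − 71.1625 + 71.2 + 180.515 = 192.5525.
∂Q/∂p = −2·0.087·p = -4.9764, so E_p = -4.9764·(28.6/192.5525) ≈ -0.739.
|E_p| < 1: demand is inelastic.

-0.739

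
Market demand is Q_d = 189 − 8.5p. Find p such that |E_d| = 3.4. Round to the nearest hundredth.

17.18

Set −bp/(a − bp) = −3.4 ⇒ bp = 3.4(a − bp) ⇒ bp(1+3.4) = 3.4·a.
p = 3.4·189/(8.5·4.4) ≈ 17.18.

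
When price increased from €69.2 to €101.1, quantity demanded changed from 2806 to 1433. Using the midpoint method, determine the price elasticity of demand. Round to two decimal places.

-1.73

%Δq = (1433 − 2806)/[(2806 + 1433)/2] = -1373/2119.5 ≈ -0.6478.
%Δp = (101.1 − 69.2)/[(69.2 + 101.1)/2] = 31.9/85.15 ≈ 0.3746.
Arc elasticity E = %Δq/%Δp ≈ -0.6478/0.3746 ≈ -1.73.
|E| > 1: demand is elastic over this range.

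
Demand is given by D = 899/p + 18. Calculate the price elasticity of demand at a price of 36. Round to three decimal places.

-0.581

At p = 36, D = 42.9722.
dD/dp = −899/p² = −0.6937.
Point elasticity E = (dD/dp)·(p/D) = -0.6937 × 36/42.9722 ≈ -0.581.
|E| < 1, so demand is inelastic at this price.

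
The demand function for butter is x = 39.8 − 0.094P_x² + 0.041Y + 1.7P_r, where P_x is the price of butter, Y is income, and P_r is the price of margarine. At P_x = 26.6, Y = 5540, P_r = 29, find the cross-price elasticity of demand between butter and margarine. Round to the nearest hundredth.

0.20

First evaluate x: 39.8 − 0.094(26.6)² + 0.041(5540) + 1.7(29) = 39.8 − 66.5106 + 227.14 + 49.3 = 249.7294.
∂x/∂P_r = +1.7, so E_xy = 1.7·(29/249.7294) ≈ 0.20.
E_xy > 0: the goods are substitutes.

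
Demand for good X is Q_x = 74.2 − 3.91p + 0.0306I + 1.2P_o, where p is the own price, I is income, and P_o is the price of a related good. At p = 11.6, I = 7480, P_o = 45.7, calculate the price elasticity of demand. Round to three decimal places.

-0.145

At the given point, Q_x = 74.2 − 3.91(11.6) + 0.0306(7480) + 1.2(45.7) = 74.2 − 45.356 + 228.888 + 54.84 = 312.572.
∂Q_x/∂p = −3.91, so E_p = (−3.91)·(11.6/312.572) ≈ -0.145.
|E_p| < 1: demand is inelastic.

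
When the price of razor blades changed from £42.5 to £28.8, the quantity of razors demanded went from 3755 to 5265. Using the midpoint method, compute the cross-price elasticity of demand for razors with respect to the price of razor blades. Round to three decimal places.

-0.871

%ΔQ_x = (5265 − 3755)/[(3755+5265)/2] = 1510/4510 ≈ 0.3348.
%ΔP_y = (28.8 − 42.5)/[(42.5+28.8)/2] ≈ -0.3843.
E_xy = 0.3348/-0.3843 ≈ -0.871.
E_xy < 0, so razors and razor blades are complements.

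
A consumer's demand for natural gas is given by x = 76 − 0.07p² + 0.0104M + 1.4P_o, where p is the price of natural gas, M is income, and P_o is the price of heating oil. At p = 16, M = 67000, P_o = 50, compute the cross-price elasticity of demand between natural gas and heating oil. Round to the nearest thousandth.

At the given point, x = 76 − 0.07(16)² + 0.0104(67000) + 1.4(50) = 76 − 17.92 + 696.8 + 70 = 824.88.
∂x/∂P_o = +1.4, so E_xy = 1.4·(50/824.88) ≈ 0.085.
E_xy > 0: the goods are substitutes.

0.085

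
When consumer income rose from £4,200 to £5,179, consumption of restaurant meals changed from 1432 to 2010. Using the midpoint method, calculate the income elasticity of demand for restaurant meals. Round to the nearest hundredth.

%ΔQ = (2010 − 1432)/[(1432+2010)/2] = 578/1721 ≈ 0.3359.
%ΔI = (5,179 − 4,200)/[(4,200+5,179)/2] = 979/4689.5 ≈ 0.2088.
E_I = %ΔQ/%ΔI ≈ 1.61.
E_I > 1: normal good (luxury).

1.61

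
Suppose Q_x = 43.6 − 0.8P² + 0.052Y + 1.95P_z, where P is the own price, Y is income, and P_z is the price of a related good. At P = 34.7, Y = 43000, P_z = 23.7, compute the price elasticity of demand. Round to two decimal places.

Evaluating quantity at (P, Y, P_z) gives Q_x = 43.6 − 0.8(34.7)² + 0.052(43000) + 1.95(23.7) = 43.6 − 963.272 + 2236 + 46.215 = 1362.543.
∂Q_x/∂P = −2·0.8·P = -55.52, so E_p = -55.52·(34.7/1362.543) ≈ -1.41.
|E_p| > 1: demand is elastic.

-1.41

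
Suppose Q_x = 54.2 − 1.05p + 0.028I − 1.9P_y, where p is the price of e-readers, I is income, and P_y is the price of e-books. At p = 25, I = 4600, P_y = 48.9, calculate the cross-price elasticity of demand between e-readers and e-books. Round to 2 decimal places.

Q_x = 54.2 − 1.05(25) + 0.028(4600) − 1.9(48.9) = 54.2 − 26.25 + 128.8 − 92.91 = 63.84.
∂Q_x/∂P_y = −1.9, so E_xy = -1.9·(48.9/63.84) ≈ -1.46.
E_xy < 0: the goods are complements.

-1.46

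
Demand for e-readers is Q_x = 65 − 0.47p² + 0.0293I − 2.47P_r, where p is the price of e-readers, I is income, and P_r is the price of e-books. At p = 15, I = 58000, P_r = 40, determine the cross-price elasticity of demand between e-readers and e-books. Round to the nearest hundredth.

-0.06

Q_x = 65 − 0.47(15)² + 0.0293(58000) − 2.47(40) = 65 − 105.75 + 1699.4 − 98.8 = 1559.85.
∂Q_x/∂P_r = −2.47, so E_xy = -2.47·(40/1559.85) ≈ -0.06.
E_xy < 0: the goods are complements.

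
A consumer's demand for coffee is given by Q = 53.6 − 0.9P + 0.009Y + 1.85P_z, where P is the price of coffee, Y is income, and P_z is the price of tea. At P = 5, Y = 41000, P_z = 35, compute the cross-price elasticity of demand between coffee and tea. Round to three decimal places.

Q = 53.6 − 0.9(5) + 0.009(41000) + 1.85(35) = 53.6 − 4.5 + 369 + 64.75 = 482.85.
∂Q/∂P_z = +1.85, so E_xy = 1.85·(35/482.85) ≈ 0.134.
E_xy > 0: the goods are substitutes.

0.134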